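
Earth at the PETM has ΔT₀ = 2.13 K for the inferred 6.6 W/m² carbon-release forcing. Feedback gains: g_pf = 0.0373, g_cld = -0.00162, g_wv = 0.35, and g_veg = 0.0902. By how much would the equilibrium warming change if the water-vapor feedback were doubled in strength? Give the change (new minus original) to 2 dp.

8.17 K

Original: g = 0.47588, ΔT = 2.13/(1−0.47588) = 4.0640 K.
With doubled water-vapor: g' = 0.82588, ΔT' = 2.13/(1−0.82588) = 12.2329 K.
Change = 12.2329 − 4.0640 = 8.17 K.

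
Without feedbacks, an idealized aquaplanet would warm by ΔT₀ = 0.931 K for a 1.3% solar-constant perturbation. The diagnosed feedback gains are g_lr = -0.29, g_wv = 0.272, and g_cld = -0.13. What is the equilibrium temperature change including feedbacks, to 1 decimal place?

Total gain g = -0.29 + 0.272 − 0.13 = -0.148.
Amplification A = 1/(1 + 0.148) = 0.8711.
ΔT = 0.931 × 0.8711 = 0.8 K.

0.8 K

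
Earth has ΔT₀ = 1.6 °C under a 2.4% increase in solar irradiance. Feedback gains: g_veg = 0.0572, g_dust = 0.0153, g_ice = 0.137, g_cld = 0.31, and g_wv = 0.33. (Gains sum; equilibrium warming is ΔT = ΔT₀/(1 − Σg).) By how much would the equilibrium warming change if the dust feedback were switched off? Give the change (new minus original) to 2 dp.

Original: g = 0.8495, ΔT = 1.6/(1−0.8495) = 10.6312 °C.
Without dust: g' = 0.8342, ΔT' = 1.6/(1−0.8342) = 9.6502 °C.
Change = 9.6502 − 10.6312 = -0.98 °C.

-0.98 °C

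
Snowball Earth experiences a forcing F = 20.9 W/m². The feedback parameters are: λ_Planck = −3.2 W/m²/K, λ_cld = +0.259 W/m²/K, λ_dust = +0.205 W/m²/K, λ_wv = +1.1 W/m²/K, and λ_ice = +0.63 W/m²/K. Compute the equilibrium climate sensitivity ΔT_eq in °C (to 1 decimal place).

20.8 °C

Net feedback parameter λ = (−3.2) + (+0.259) + (+0.205) + (+1.1) + (+0.63) = -1.006 W/m²/K.
ΔT = −F/λ = −20.9/(-1.006) = 20.8 °C.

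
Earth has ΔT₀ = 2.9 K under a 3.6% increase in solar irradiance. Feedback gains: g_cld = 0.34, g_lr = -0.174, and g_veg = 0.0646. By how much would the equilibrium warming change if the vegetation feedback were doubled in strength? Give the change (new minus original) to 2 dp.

Original: g = 0.2306, ΔT = 2.9/(1−0.2306) = 3.7692 K.
With doubled vegetation: g' = 0.2952, ΔT' = 2.9/(1−0.2952) = 4.1146 K.
Change = 4.1146 − 3.7692 = 0.35 K.

0.35 K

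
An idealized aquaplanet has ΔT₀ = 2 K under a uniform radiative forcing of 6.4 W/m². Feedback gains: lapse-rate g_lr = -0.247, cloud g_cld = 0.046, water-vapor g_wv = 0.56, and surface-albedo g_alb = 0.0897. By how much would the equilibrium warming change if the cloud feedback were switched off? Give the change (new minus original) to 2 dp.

-0.28 K

Original: g = 0.4487, ΔT = 2/(1−0.4487) = 3.6278 K.
Without cloud: g' = 0.4027, ΔT' = 2/(1−0.4027) = 3.3484 K.
Change = 3.3484 − 3.6278 = -0.28 K.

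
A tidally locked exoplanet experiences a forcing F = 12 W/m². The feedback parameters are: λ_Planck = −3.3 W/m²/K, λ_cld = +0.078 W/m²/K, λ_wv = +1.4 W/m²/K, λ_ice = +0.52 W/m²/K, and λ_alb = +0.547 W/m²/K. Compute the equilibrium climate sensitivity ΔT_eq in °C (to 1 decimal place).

15.9 °C

Net feedback parameter λ = (−3.3) + (+0.078) + (+1.4) + (+0.52) + (+0.547) = -0.755 W/m²/K.
ΔT = −F/λ = −12/(-0.755) = 15.9 °C.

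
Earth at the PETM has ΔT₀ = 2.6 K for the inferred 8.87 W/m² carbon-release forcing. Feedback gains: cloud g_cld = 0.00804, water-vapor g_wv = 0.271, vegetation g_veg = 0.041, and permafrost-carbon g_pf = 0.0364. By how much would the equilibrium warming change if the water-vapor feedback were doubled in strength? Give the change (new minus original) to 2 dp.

2.94 K

Original: g = 0.35644, ΔT = 2.6/(1−0.35644) = 4.0400 K.
With doubled water-vapor: g' = 0.62744, ΔT' = 2.6/(1−0.62744) = 6.9787 K.
Change = 6.9787 − 4.0400 = 2.94 K.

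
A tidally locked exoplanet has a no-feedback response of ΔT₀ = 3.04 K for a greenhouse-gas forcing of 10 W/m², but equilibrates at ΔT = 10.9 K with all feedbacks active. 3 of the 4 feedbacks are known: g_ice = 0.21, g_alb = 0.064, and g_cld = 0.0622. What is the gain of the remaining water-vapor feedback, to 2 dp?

Amplification A = ΔT/ΔT₀ = 10.9/3.04 = 3.586.
Total gain g = 1 − 1/A = 1 − 1/3.586 = 0.7211.
Known gains sum to 0.21 + 0.064 + 0.0622 = 0.3362.
g_wv = 0.7211 − 0.3362 = 0.38.

0.38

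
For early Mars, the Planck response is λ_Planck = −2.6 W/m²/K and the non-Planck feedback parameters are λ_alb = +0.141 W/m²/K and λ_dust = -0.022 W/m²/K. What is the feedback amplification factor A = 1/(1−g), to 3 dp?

1.048

Convert to gains: g_alb = 0.141/2.6 = 0.05423; g_dust = -0.022/2.6 = -0.008462.
Total gain g = 0.045768.
A = 1/(1 − 0.045768) = 1.048.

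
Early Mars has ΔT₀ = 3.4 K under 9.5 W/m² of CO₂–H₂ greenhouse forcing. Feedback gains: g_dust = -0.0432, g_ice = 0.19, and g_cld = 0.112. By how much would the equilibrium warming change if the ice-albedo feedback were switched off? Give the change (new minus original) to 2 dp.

Original: g = 0.2588, ΔT = 3.4/(1−0.2588) = 4.5872 K.
Without ice-albedo: g' = 0.0688, ΔT' = 3.4/(1−0.0688) = 3.6512 K.
Change = 3.6512 − 4.5872 = -0.94 K.

-0.94 K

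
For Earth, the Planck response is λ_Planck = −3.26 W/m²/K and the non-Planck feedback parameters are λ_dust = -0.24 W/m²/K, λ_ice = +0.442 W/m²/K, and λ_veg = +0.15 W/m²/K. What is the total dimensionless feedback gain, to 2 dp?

0.11

Convert to gains: g_dust = -0.24/3.26 = -0.07362; g_ice = 0.442/3.26 = 0.1356; g_veg = 0.15/3.26 = 0.04601.
Total gain g = 0.10799.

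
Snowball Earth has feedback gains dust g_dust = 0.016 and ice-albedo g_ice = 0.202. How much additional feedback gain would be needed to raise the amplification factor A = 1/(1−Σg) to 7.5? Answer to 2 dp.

0.65

Current total gain = 0.218.
Target gain for A = 7.5: g* = 1 − 1/7.5 = 0.8667.
Additional gain needed = 0.8667 − 0.218 = 0.65.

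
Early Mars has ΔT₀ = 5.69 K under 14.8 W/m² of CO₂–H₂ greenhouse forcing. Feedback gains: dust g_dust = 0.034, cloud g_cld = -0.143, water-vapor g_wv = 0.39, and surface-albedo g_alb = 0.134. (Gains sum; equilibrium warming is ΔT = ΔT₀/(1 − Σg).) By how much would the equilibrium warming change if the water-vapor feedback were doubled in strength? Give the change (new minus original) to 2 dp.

Original: g = 0.415, ΔT = 5.69/(1−0.415) = 9.7265 K.
With doubled water-vapor: g' = 0.805, ΔT' = 5.69/(1−0.805) = 29.1795 K.
Change = 29.1795 − 9.7265 = 19.45 K.

19.45 K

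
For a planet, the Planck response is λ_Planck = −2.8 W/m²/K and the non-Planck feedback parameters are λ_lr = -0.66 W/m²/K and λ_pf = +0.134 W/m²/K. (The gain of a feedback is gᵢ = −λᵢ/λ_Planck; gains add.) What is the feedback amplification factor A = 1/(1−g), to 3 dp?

0.842

Convert to gains: g_lr = -0.66/2.8 = -0.2357; g_pf = 0.134/2.8 = 0.04786.
Total gain g = -0.18784.
A = 1/(1 + 0.18784) = 0.842.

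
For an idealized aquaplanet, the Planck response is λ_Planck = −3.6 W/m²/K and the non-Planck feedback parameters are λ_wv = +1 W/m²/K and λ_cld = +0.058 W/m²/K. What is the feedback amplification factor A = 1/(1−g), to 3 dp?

1.416

Convert to gains: g_wv = 1/3.6 = 0.2778; g_cld = 0.058/3.6 = 0.01611.
Total gain g = 0.29391.
A = 1/(1 − 0.29391) = 1.416.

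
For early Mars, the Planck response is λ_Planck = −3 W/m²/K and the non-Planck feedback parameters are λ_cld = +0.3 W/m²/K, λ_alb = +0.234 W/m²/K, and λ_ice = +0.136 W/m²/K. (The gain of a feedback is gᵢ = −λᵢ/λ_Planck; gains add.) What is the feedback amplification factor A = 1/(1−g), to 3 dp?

1.288

Convert to gains: g_cld = 0.3/3 = 0.1; g_alb = 0.234/3 = 0.078; g_ice = 0.136/3 = 0.04533.
Total gain g = 0.22333.
A = 1/(1 − 0.22333) = 1.288.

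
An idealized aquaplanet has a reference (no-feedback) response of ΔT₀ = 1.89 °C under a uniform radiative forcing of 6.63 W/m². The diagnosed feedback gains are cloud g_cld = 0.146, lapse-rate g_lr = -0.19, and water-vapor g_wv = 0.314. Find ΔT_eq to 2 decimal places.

2.59 °C

Total gain g = 0.146 − 0.19 + 0.314 = 0.27.
Amplification A = 1/(1 − 0.27) = 1.37.
ΔT = 1.89 × 1.37 = 2.59 °C.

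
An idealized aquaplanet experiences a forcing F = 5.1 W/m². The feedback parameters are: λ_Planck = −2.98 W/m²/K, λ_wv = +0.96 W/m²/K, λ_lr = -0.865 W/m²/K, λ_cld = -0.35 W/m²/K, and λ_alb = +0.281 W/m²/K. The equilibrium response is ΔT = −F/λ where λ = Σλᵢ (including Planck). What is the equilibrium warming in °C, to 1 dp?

1.7 °C

Net feedback parameter λ = (−2.98) + (+0.96) + (-0.865) + (-0.35) + (+0.281) = -2.954 W/m²/K.
ΔT = −F/λ = −5.1/(-2.954) = 1.7 °C.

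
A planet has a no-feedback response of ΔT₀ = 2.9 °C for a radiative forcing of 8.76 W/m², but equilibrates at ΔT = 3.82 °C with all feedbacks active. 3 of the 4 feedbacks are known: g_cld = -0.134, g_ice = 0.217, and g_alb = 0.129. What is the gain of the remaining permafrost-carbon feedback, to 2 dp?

Amplification A = ΔT/ΔT₀ = 3.82/2.9 = 1.317.
Total gain g = 1 − 1/A = 1 − 1/1.317 = 0.2407.
Known gains sum to -0.134 + 0.217 + 0.129 = 0.212.
g_pf = 0.2407 − 0.212 = 0.03.

0.03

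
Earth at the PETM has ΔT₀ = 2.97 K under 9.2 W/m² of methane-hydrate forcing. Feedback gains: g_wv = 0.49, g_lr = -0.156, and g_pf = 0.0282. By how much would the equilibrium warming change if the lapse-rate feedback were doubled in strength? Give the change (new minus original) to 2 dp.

-0.92 K

Original: g = 0.3622, ΔT = 2.97/(1−0.3622) = 4.6566 K.
With doubled lapse-rate: g' = 0.2062, ΔT' = 2.97/(1−0.2062) = 3.7415 K.
Change = 3.7415 − 4.6566 = -0.92 K.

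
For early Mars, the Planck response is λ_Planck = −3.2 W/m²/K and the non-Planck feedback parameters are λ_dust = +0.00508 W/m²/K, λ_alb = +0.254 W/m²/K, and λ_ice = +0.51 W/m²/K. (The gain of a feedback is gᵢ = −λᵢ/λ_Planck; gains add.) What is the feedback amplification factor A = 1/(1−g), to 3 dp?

Convert to gains: g_dust = 0.00508/3.2 = 0.001587; g_alb = 0.254/3.2 = 0.07938; g_ice = 0.51/3.2 = 0.1594.
Total gain g = 0.240367.
A = 1/(1 − 0.240367) = 1.316.

1.316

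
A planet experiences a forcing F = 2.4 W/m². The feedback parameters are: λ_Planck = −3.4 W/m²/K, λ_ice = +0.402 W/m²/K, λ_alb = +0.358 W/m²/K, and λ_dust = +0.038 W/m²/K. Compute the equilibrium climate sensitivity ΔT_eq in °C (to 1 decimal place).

0.9 °C

Net feedback parameter λ = (−3.4) + (+0.402) + (+0.358) + (+0.038) = -2.602 W/m²/K.
ΔT = −F/λ = −2.4/(-2.602) = 0.9 °C.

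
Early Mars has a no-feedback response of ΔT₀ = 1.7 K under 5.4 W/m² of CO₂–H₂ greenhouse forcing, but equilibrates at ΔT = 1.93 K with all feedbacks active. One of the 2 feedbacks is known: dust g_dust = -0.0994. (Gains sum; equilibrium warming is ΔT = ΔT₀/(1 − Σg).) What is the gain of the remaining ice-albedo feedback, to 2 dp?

0.22

Amplification A = ΔT/ΔT₀ = 1.93/1.7 = 1.135.
Total gain g = 1 − 1/A = 1 − 1/1.135 = 0.1189.
The known gain is -0.0994.
g_ice = 0.1189 + 0.0994 = 0.22.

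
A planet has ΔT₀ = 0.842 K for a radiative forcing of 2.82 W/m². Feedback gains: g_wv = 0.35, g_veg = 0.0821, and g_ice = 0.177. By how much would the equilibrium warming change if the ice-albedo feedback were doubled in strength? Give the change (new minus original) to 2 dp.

1.78 K

Original: g = 0.6091, ΔT = 0.842/(1−0.6091) = 2.1540 K.
With doubled ice-albedo: g' = 0.7861, ΔT' = 0.842/(1−0.7861) = 3.9364 K.
Change = 3.9364 − 2.1540 = 1.78 K.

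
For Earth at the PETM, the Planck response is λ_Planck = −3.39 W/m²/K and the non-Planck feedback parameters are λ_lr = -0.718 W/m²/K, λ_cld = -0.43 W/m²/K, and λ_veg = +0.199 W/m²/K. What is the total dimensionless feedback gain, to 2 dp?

-0.28

Convert to gains: g_lr = -0.718/3.39 = -0.2118; g_cld = -0.43/3.39 = -0.1268; g_veg = 0.199/3.39 = 0.0587.
Total gain g = -0.2799.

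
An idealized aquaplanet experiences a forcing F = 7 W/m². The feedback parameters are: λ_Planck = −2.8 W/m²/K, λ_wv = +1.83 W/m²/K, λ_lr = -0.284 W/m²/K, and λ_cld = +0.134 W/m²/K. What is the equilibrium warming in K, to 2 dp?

6.25 K

Net feedback parameter λ = (−2.8) + (+1.83) + (-0.284) + (+0.134) = -1.12 W/m²/K.
ΔT = −F/λ = −7/(-1.12) = 6.25 K.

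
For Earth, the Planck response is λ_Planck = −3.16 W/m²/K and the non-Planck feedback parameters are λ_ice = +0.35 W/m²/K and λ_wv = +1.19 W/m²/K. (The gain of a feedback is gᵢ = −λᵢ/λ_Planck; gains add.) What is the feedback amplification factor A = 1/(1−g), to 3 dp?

1.951

Convert to gains: g_ice = 0.35/3.16 = 0.1108; g_wv = 1.19/3.16 = 0.3766.
Total gain g = 0.4874.
A = 1/(1 − 0.4874) = 1.951.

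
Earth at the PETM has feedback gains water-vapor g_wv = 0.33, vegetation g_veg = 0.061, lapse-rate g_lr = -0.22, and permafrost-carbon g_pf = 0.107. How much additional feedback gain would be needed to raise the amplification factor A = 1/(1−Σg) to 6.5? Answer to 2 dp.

0.57

Current total gain = 0.278.
Target gain for A = 6.5: g* = 1 − 1/6.5 = 0.8462.
Additional gain needed = 0.8462 − 0.278 = 0.57.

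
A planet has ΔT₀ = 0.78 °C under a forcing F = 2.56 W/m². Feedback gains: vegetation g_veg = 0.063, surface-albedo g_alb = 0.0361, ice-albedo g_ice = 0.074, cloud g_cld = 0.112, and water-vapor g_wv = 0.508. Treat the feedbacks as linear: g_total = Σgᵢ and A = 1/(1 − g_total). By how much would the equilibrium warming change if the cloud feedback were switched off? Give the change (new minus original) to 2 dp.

Original: g = 0.7931, ΔT = 0.78/(1−0.7931) = 3.7699 °C.
Without cloud: g' = 0.6811, ΔT' = 0.78/(1−0.6811) = 2.4459 °C.
Change = 2.4459 − 3.7699 = -1.32 °C.

-1.32 °C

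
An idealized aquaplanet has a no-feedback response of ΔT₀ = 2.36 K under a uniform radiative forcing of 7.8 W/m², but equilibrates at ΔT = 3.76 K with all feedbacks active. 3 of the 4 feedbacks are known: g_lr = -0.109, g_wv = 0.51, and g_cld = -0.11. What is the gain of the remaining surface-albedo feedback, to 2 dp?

Amplification A = ΔT/ΔT₀ = 3.76/2.36 = 1.593.
Total gain g = 1 − 1/A = 1 − 1/1.593 = 0.3723.
Known gains sum to -0.109 + 0.51 − 0.11 = 0.291.
g_alb = 0.3723 − 0.291 = 0.08.

0.08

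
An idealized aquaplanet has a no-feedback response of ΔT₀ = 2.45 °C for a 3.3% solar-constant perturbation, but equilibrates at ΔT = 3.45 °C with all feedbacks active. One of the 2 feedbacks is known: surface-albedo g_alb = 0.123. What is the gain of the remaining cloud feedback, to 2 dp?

Amplification A = ΔT/ΔT₀ = 3.45/2.45 = 1.408.
Total gain g = 1 − 1/A = 1 − 1/1.408 = 0.2898.
The known gain is 0.123.
g_cld = 0.2898 − 0.123 = 0.17.

0.17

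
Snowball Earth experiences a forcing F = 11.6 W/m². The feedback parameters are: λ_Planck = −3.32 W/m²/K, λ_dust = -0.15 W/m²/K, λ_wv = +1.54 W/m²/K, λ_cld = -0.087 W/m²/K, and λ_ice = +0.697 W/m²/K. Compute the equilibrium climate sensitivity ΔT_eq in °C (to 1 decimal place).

8.8 °C

Net feedback parameter λ = (−3.32) + (-0.15) + (+1.54) + (-0.087) + (+0.697) = -1.32 W/m²/K.
ΔT = −F/λ = −11.6/(-1.32) = 8.8 °C.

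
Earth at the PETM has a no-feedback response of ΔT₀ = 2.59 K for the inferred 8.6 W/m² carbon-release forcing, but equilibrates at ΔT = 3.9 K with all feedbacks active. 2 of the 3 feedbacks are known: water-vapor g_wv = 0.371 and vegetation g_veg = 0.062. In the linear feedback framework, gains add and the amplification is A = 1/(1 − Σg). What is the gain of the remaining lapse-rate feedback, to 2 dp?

Amplification A = ΔT/ΔT₀ = 3.9/2.59 = 1.506.
Total gain g = 1 − 1/A = 1 − 1/1.506 = 0.336.
Known gains sum to 0.371 + 0.062 = 0.433.
g_lr = 0.336 − 0.433 = -0.10.

-0.10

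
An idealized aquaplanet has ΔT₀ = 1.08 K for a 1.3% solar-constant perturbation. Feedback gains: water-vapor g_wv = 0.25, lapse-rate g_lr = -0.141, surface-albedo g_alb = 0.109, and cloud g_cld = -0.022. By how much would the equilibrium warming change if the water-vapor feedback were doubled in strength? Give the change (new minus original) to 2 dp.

0.61 K

Original: g = 0.196, ΔT = 1.08/(1−0.196) = 1.3433 K.
With doubled water-vapor: g' = 0.446, ΔT' = 1.08/(1−0.446) = 1.9495 K.
Change = 1.9495 − 1.3433 = 0.61 K.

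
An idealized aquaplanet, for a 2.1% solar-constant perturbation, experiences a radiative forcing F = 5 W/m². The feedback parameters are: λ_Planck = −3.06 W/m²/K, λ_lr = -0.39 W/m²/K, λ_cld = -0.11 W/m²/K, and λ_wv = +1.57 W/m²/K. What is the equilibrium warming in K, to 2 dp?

Net feedback parameter λ = (−3.06) + (-0.39) + (-0.11) + (+1.57) = -1.99 W/m²/K.
ΔT = −F/λ = −5/(-1.99) = 2.51 K.

2.51 K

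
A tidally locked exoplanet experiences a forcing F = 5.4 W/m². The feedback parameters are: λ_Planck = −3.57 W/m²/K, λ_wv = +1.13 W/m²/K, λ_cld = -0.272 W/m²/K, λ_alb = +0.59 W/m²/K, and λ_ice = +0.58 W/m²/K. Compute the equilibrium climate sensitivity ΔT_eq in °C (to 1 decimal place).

3.5 °C

Net feedback parameter λ = (−3.57) + (+1.13) + (-0.272) + (+0.59) + (+0.58) = -1.542 W/m²/K.
ΔT = −F/λ = −5.4/(-1.542) = 3.5 °C.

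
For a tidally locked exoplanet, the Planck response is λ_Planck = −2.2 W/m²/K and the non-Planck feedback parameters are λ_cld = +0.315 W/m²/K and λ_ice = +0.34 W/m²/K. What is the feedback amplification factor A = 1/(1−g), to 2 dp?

1.42

Convert to gains: g_cld = 0.315/2.2 = 0.1432; g_ice = 0.34/2.2 = 0.1545.
Total gain g = 0.2977.
A = 1/(1 − 0.2977) = 1.42.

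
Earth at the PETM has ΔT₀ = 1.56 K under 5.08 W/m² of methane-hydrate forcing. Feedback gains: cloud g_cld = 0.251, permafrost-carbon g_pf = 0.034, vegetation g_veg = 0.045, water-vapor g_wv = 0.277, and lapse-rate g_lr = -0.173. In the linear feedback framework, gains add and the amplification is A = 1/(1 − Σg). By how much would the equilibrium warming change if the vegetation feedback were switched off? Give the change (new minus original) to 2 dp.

Original: g = 0.434, ΔT = 1.56/(1−0.434) = 2.7562 K.
Without vegetation: g' = 0.389, ΔT' = 1.56/(1−0.389) = 2.5532 K.
Change = 2.5532 − 2.7562 = -0.20 K.

-0.20 K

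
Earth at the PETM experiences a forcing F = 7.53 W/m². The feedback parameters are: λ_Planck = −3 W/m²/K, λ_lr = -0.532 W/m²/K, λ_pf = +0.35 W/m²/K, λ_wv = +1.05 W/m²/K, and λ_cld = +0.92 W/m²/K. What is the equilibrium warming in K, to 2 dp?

6.21 K

Net feedback parameter λ = (−3) + (-0.532) + (+0.35) + (+1.05) + (+0.92) = -1.212 W/m²/K.
ΔT = −F/λ = −7.53/(-1.212) = 6.21 K.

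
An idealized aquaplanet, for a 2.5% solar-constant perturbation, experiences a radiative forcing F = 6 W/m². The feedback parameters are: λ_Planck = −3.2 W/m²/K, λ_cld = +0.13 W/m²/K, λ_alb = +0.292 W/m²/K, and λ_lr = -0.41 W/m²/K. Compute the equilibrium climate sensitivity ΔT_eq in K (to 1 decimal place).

Net feedback parameter λ = (−3.2) + (+0.13) + (+0.292) + (-0.41) = -3.188 W/m²/K.
ΔT = −F/λ = −6/(-3.188) = 1.9 K.

1.9 K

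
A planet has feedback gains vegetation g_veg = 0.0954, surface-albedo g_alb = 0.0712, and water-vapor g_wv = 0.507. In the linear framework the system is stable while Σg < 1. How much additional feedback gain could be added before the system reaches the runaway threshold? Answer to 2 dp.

Current total gain = 0.0954 + 0.0712 + 0.507 = 0.6736.
Margin to runaway = 1 − 0.6736 = 0.33.

0.33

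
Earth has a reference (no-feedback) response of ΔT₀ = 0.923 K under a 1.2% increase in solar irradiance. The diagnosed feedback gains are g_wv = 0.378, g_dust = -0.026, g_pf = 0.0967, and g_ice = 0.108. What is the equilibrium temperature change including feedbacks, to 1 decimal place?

2.1 K

Total gain g = 0.378 − 0.026 + 0.0967 + 0.108 = 0.5567.
Amplification A = 1/(1 − 0.5567) = 2.256.
ΔT = 0.923 × 2.256 = 2.1 K.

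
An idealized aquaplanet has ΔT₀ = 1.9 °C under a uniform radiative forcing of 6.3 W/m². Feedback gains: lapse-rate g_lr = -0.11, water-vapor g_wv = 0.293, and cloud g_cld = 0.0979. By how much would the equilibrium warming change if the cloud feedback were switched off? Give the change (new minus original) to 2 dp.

Original: g = 0.2809, ΔT = 1.9/(1−0.2809) = 2.6422 °C.
Without cloud: g' = 0.183, ΔT' = 1.9/(1−0.183) = 2.3256 °C.
Change = 2.3256 − 2.6422 = -0.32 °C.

-0.32 °C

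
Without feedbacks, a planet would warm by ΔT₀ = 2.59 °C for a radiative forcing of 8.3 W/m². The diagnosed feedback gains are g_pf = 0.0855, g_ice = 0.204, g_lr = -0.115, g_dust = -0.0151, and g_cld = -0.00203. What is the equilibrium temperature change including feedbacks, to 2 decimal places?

Total gain g = 0.0855 + 0.204 − 0.115 − 0.0151 − 0.00203 = 0.15737.
Amplification A = 1/(1 − 0.15737) = 1.187.
ΔT = 2.59 × 1.187 = 3.07 °C.

3.07 °C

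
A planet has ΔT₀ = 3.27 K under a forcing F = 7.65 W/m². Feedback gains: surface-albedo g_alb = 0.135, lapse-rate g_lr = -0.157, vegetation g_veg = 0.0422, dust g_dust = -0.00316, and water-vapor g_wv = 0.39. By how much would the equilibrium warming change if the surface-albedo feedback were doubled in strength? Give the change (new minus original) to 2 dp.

1.63 K

Original: g = 0.40704, ΔT = 3.27/(1−0.40704) = 5.5147 K.
With doubled surface-albedo: g' = 0.54204, ΔT' = 3.27/(1−0.54204) = 7.1404 K.
Change = 7.1404 − 5.5147 = 1.63 K.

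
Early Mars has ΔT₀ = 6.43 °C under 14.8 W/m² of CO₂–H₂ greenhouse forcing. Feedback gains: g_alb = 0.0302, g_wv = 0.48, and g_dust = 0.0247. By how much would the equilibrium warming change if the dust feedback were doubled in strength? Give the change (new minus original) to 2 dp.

0.78 °C

Original: g = 0.5349, ΔT = 6.43/(1−0.5349) = 13.8250 °C.
With doubled dust: g' = 0.5596, ΔT' = 6.43/(1−0.5596) = 14.6004 °C.
Change = 14.6004 − 13.8250 = 0.78 °C.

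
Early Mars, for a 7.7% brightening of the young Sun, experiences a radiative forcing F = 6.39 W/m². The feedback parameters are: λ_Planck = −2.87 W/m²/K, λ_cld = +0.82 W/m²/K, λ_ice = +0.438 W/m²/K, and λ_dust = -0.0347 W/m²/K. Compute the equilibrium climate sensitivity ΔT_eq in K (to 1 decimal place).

3.9 K

Net feedback parameter λ = (−2.87) + (+0.82) + (+0.438) + (-0.0347) = -1.6467 W/m²/K.
ΔT = −F/λ = −6.39/(-1.6467) = 3.9 K.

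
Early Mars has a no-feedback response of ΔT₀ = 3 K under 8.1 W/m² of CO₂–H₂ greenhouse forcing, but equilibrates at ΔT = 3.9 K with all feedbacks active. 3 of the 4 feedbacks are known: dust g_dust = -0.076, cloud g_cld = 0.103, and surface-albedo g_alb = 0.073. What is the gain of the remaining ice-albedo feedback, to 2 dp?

Amplification A = ΔT/ΔT₀ = 3.9/3 = 1.3.
Total gain g = 1 − 1/A = 1 − 1/1.3 = 0.2308.
Known gains sum to -0.076 + 0.103 + 0.073 = 0.1.
g_ice = 0.2308 − 0.1 = 0.13.

0.13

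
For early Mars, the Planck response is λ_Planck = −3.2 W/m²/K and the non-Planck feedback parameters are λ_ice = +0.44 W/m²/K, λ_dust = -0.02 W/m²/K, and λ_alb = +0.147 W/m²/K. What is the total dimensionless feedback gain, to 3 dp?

0.177

Convert to gains: g_ice = 0.44/3.2 = 0.1375; g_dust = -0.02/3.2 = -0.00625; g_alb = 0.147/3.2 = 0.04594.
Total gain g = 0.17719.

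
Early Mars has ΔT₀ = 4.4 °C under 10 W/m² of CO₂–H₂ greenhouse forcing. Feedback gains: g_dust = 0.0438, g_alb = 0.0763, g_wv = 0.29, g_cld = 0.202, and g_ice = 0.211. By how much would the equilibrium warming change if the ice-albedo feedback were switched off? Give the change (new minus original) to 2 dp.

Original: g = 0.8231, ΔT = 4.4/(1−0.8231) = 24.8728 °C.
Without ice-albedo: g' = 0.6121, ΔT' = 4.4/(1−0.6121) = 11.3431 °C.
Change = 11.3431 − 24.8728 = -13.53 °C.

-13.53 °C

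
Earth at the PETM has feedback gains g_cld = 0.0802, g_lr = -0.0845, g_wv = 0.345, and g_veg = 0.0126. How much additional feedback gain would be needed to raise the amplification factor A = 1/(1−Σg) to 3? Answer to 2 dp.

Current total gain = 0.3533.
Target gain for A = 3: g* = 1 − 1/3 = 0.6667.
Additional gain needed = 0.6667 − 0.3533 = 0.31.

0.31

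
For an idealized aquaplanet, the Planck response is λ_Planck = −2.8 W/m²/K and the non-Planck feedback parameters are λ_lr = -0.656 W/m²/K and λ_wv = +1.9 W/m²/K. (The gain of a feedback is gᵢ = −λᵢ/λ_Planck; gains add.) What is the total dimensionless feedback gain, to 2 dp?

0.44

Convert to gains: g_lr = -0.656/2.8 = -0.2343; g_wv = 1.9/2.8 = 0.6786.
Total gain g = 0.4443.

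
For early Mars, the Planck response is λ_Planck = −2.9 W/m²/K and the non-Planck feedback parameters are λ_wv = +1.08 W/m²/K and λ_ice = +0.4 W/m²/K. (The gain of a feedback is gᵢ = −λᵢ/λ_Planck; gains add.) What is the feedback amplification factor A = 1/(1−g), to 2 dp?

2.04

Convert to gains: g_wv = 1.08/2.9 = 0.3724; g_ice = 0.4/2.9 = 0.1379.
Total gain g = 0.5103.
A = 1/(1 − 0.5103) = 2.04.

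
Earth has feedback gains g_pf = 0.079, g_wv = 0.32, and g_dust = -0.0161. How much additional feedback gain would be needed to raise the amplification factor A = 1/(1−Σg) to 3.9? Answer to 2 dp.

0.36

Current total gain = 0.3829.
Target gain for A = 3.9: g* = 1 − 1/3.9 = 0.7436.
Additional gain needed = 0.7436 − 0.3829 = 0.36.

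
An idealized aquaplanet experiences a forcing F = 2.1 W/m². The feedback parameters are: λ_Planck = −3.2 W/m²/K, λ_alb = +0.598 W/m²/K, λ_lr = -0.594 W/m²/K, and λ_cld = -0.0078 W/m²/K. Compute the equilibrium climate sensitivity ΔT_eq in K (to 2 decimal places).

0.66 K

Net feedback parameter λ = (−3.2) + (+0.598) + (-0.594) + (-0.0078) = -3.2038 W/m²/K.
ΔT = −F/λ = −2.1/(-3.2038) = 0.66 K.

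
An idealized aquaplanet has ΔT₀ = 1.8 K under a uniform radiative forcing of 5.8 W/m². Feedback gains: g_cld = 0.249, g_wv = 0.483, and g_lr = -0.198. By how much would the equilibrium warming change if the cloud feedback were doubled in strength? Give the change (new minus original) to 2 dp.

4.43 K

Original: g = 0.534, ΔT = 1.8/(1−0.534) = 3.8627 K.
With doubled cloud: g' = 0.783, ΔT' = 1.8/(1−0.783) = 8.2949 K.
Change = 8.2949 − 3.8627 = 4.43 K.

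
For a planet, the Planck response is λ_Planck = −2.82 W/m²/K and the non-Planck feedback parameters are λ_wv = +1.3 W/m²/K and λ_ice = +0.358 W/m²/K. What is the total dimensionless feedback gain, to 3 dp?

0.588

Convert to gains: g_wv = 1.3/2.82 = 0.461; g_ice = 0.358/2.82 = 0.127.
Total gain g = 0.588.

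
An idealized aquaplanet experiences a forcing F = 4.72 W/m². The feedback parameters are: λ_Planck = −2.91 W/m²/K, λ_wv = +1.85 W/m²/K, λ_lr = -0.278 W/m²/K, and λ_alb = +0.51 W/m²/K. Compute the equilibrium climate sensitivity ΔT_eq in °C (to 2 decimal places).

5.70 °C

Net feedback parameter λ = (−2.91) + (+1.85) + (-0.278) + (+0.51) = -0.828 W/m²/K.
ΔT = −F/λ = −4.72/(-0.828) = 5.70 °C.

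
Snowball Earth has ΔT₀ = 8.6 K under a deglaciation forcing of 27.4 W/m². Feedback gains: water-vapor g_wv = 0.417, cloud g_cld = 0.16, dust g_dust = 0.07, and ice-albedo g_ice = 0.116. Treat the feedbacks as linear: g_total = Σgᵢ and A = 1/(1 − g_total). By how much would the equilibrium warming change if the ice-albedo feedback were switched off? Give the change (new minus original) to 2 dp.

Original: g = 0.763, ΔT = 8.6/(1−0.763) = 36.2869 K.
Without ice-albedo: g' = 0.647, ΔT' = 8.6/(1−0.647) = 24.3626 K.
Change = 24.3626 − 36.2869 = -11.92 K.

-11.92 K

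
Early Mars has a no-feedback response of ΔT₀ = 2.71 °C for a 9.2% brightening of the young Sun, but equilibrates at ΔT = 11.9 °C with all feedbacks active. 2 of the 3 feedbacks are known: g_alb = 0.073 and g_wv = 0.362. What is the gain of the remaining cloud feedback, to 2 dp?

Amplification A = ΔT/ΔT₀ = 11.9/2.71 = 4.391.
Total gain g = 1 − 1/A = 1 − 1/4.391 = 0.7723.
Known gains sum to 0.073 + 0.362 = 0.435.
g_cld = 0.7723 − 0.435 = 0.34.

0.34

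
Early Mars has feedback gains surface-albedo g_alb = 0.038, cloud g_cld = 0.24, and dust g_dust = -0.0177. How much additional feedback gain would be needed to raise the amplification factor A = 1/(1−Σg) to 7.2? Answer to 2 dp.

Current total gain = 0.2603.
Target gain for A = 7.2: g* = 1 − 1/7.2 = 0.8611.
Additional gain needed = 0.8611 − 0.2603 = 0.60.

0.60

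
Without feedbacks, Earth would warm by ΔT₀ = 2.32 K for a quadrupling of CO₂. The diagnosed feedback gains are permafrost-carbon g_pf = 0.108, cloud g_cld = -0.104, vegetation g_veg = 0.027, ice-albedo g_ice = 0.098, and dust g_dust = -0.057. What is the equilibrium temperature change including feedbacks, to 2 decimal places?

Total gain g = 0.108 − 0.104 + 0.027 + 0.098 − 0.057 = 0.072.
Amplification A = 1/(1 − 0.072) = 1.078.
ΔT = 2.32 × 1.078 = 2.50 K.

2.50 K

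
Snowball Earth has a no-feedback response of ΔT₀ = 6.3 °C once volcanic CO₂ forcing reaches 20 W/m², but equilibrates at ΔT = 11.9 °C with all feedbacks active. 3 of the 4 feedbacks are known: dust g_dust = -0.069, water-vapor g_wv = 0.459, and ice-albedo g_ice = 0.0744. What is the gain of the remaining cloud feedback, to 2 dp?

0.01

Amplification A = ΔT/ΔT₀ = 11.9/6.3 = 1.889.
Total gain g = 1 − 1/A = 1 − 1/1.889 = 0.4706.
Known gains sum to -0.069 + 0.459 + 0.0744 = 0.4644.
g_cld = 0.4706 − 0.4644 = 0.01.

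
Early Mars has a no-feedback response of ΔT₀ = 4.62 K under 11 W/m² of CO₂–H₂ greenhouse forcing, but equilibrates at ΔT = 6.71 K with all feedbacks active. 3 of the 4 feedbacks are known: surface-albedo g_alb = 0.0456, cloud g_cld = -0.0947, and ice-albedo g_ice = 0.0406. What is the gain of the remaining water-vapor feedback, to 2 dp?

0.32

Amplification A = ΔT/ΔT₀ = 6.71/4.62 = 1.452.
Total gain g = 1 − 1/A = 1 − 1/1.452 = 0.3113.
Known gains sum to 0.0456 − 0.0947 + 0.0406 = -0.0085.
g_wv = 0.3113 + 0.0085 = 0.32.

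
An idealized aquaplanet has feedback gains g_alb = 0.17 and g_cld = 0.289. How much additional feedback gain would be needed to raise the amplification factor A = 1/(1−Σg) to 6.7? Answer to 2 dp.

Current total gain = 0.459.
Target gain for A = 6.7: g* = 1 − 1/6.7 = 0.8507.
Additional gain needed = 0.8507 − 0.459 = 0.39.

0.39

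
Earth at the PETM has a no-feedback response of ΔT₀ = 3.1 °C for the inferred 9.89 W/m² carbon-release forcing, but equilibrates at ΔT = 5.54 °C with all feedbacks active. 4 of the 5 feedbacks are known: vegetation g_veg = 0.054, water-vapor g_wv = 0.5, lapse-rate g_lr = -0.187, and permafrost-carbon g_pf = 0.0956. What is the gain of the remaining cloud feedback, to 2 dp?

Amplification A = ΔT/ΔT₀ = 5.54/3.1 = 1.787.
Total gain g = 1 − 1/A = 1 − 1/1.787 = 0.4404.
Known gains sum to 0.054 + 0.5 − 0.187 + 0.0956 = 0.4626.
g_cld = 0.4404 − 0.4626 = -0.02.

-0.02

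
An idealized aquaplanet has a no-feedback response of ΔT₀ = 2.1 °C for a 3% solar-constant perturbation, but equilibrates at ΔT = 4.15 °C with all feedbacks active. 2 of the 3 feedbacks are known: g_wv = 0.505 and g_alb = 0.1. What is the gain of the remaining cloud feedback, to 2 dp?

Amplification A = ΔT/ΔT₀ = 4.15/2.1 = 1.976.
Total gain g = 1 − 1/A = 1 − 1/1.976 = 0.4939.
Known gains sum to 0.505 + 0.1 = 0.605.
g_cld = 0.4939 − 0.605 = -0.11.

-0.11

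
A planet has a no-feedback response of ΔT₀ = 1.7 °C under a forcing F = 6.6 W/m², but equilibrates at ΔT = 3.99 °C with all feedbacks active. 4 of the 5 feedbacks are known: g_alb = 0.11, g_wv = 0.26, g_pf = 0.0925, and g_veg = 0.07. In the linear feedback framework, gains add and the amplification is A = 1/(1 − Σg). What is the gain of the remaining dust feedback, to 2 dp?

Amplification A = ΔT/ΔT₀ = 3.99/1.7 = 2.347.
Total gain g = 1 − 1/A = 1 − 1/2.347 = 0.5739.
Known gains sum to 0.11 + 0.26 + 0.0925 + 0.07 = 0.5325.
g_dust = 0.5739 − 0.5325 = 0.04.

0.04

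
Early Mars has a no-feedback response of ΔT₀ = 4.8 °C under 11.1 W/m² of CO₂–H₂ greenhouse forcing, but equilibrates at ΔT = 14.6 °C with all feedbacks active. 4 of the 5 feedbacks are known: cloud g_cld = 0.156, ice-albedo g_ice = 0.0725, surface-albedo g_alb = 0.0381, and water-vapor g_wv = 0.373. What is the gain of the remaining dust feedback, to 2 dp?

0.03

Amplification A = ΔT/ΔT₀ = 14.6/4.8 = 3.042.
Total gain g = 1 − 1/A = 1 − 1/3.042 = 0.6713.
Known gains sum to 0.156 + 0.0725 + 0.0381 + 0.373 = 0.6396.
g_dust = 0.6713 − 0.6396 = 0.03.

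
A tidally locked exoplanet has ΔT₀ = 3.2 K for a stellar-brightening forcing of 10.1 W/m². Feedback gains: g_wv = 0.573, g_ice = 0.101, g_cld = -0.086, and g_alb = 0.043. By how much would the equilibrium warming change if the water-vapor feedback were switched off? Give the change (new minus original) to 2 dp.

-5.28 K

Original: g = 0.631, ΔT = 3.2/(1−0.631) = 8.6721 K.
Without water-vapor: g' = 0.058, ΔT' = 3.2/(1−0.058) = 3.3970 K.
Change = 3.3970 − 8.6721 = -5.28 K.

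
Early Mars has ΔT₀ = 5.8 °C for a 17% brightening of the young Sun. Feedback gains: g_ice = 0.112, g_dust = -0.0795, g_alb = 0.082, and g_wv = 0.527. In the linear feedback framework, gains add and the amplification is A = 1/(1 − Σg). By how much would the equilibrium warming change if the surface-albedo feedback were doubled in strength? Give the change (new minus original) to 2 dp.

4.80 °C

Original: g = 0.6415, ΔT = 5.8/(1−0.6415) = 16.1785 °C.
With doubled surface-albedo: g' = 0.7235, ΔT' = 5.8/(1−0.7235) = 20.9765 °C.
Change = 20.9765 − 16.1785 = 4.80 °C.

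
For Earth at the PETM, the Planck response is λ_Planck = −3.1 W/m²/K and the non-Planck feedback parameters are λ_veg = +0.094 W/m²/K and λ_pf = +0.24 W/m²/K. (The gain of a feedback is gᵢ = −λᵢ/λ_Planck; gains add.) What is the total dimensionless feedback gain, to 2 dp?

Convert to gains: g_veg = 0.094/3.1 = 0.03032; g_pf = 0.24/3.1 = 0.07742.
Total gain g = 0.10774.

0.11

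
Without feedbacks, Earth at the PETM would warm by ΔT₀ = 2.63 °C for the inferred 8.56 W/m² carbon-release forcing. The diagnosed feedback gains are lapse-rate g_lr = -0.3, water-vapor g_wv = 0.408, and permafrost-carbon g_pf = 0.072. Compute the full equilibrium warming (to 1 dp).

3.2 °C

Total gain g = -0.3 + 0.408 + 0.072 = 0.18.
Amplification A = 1/(1 − 0.18) = 1.22.
ΔT = 2.63 × 1.22 = 3.2 °C.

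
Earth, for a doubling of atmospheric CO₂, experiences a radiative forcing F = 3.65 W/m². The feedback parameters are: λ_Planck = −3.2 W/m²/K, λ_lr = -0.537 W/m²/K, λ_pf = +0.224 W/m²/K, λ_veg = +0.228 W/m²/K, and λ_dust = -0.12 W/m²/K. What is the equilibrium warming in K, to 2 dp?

Net feedback parameter λ = (−3.2) + (-0.537) + (+0.224) + (+0.228) + (-0.12) = -3.405 W/m²/K.
ΔT = −F/λ = −3.65/(-3.405) = 1.07 K.

1.07 K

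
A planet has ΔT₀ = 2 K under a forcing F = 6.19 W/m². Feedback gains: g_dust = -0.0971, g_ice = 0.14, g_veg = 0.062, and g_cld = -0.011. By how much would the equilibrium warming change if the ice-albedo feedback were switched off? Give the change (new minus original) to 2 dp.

Original: g = 0.0939, ΔT = 2/(1−0.0939) = 2.2073 K.
Without ice-albedo: g' = -0.0461, ΔT' = 2/(1+0.0461) = 1.9119 K.
Change = 1.9119 − 2.2073 = -0.30 K.

-0.30 K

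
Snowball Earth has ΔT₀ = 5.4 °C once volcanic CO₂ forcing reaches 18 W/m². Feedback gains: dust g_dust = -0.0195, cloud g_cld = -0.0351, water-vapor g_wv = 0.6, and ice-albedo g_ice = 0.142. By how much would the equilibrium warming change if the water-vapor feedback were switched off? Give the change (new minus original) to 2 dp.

Original: g = 0.6874, ΔT = 5.4/(1−0.6874) = 17.2745 °C.
Without water-vapor: g' = 0.0874, ΔT' = 5.4/(1−0.0874) = 5.9172 °C.
Change = 5.9172 − 17.2745 = -11.36 °C.

-11.36 °C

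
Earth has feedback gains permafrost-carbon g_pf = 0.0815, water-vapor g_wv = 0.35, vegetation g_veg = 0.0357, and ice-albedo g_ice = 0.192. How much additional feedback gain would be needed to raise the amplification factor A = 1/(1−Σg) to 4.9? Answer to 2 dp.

Current total gain = 0.6592.
Target gain for A = 4.9: g* = 1 − 1/4.9 = 0.7959.
Additional gain needed = 0.7959 − 0.6592 = 0.14.

0.14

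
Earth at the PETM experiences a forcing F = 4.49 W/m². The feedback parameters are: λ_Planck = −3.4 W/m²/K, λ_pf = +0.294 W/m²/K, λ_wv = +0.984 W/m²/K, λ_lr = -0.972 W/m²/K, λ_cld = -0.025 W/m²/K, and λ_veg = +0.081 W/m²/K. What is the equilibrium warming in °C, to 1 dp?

1.5 °C

Net feedback parameter λ = (−3.4) + (+0.294) + (+0.984) + (-0.972) + (-0.025) + (+0.081) = -3.038 W/m²/K.
ΔT = −F/λ = −4.49/(-3.038) = 1.5 °C.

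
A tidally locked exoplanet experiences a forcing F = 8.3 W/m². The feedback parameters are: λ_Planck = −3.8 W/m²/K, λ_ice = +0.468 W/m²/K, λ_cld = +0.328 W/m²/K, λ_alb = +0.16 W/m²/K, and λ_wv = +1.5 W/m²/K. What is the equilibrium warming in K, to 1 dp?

6.2 K

Net feedback parameter λ = (−3.8) + (+0.468) + (+0.328) + (+0.16) + (+1.5) = -1.344 W/m²/K.
ΔT = −F/λ = −8.3/(-1.344) = 6.2 K.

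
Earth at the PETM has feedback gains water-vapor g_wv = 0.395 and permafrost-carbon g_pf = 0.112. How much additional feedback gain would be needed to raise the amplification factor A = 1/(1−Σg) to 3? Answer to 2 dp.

0.16

Current total gain = 0.507.
Target gain for A = 3: g* = 1 − 1/3 = 0.6667.
Additional gain needed = 0.6667 − 0.507 = 0.16.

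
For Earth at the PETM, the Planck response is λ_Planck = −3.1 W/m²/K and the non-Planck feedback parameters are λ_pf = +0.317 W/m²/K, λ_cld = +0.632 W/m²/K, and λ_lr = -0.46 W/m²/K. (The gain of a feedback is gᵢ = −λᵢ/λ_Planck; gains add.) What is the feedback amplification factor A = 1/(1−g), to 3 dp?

1.187

Convert to gains: g_pf = 0.317/3.1 = 0.1023; g_cld = 0.632/3.1 = 0.2039; g_lr = -0.46/3.1 = -0.1484.
Total gain g = 0.1578.
A = 1/(1 − 0.1578) = 1.187.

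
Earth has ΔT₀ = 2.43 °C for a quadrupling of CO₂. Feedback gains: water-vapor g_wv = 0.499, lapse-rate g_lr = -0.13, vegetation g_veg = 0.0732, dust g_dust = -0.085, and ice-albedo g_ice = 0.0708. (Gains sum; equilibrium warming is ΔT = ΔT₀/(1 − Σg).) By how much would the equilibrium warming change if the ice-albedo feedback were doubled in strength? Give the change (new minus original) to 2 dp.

0.60 °C

Original: g = 0.428, ΔT = 2.43/(1−0.428) = 4.2483 °C.
With doubled ice-albedo: g' = 0.4988, ΔT' = 2.43/(1−0.4988) = 4.8484 °C.
Change = 4.8484 − 4.2483 = 0.60 °C.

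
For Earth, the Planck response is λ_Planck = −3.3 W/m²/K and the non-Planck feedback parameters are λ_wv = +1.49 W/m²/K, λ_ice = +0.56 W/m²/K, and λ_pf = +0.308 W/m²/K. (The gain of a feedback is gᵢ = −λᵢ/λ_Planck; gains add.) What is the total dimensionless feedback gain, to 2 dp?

0.71

Convert to gains: g_wv = 1.49/3.3 = 0.4515; g_ice = 0.56/3.3 = 0.1697; g_pf = 0.308/3.3 = 0.09333.
Total gain g = 0.71453.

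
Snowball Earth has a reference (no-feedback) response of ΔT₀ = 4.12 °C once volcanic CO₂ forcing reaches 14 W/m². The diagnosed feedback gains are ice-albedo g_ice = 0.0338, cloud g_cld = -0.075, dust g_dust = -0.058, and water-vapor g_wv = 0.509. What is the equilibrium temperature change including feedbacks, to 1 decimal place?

Total gain g = 0.0338 − 0.075 − 0.058 + 0.509 = 0.4098.
Amplification A = 1/(1 − 0.4098) = 1.694.
ΔT = 4.12 × 1.694 = 7.0 °C.

7.0 °C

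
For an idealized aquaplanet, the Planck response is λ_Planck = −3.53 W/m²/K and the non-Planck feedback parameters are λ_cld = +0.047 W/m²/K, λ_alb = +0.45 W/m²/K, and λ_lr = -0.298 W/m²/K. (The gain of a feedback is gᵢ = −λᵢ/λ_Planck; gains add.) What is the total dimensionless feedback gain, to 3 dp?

Convert to gains: g_cld = 0.047/3.53 = 0.01331; g_alb = 0.45/3.53 = 0.1275; g_lr = -0.298/3.53 = -0.08442.
Total gain g = 0.05639.

0.056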